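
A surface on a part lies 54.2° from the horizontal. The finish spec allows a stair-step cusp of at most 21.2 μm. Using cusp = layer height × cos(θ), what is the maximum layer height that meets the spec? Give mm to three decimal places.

Layer height = cusp / cos(54.2°) = 0.0212 / 0.5850 = 0.036 mm.

0.036 mm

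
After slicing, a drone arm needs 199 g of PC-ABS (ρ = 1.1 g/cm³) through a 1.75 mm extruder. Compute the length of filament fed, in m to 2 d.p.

75.21 m

Volume = 199 g / 1.1 g·cm⁻³ = 180.9091 cm³ = 180909.1 mm³.
A = π r² = π × 0.875² = 2.4053 mm².
L = V/A = 180909.1/2.4053 = 75212.7 mm → 75.21 m.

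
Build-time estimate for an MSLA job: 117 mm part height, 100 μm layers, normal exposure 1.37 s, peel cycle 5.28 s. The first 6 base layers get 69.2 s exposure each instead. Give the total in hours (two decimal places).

Number of layers: 117 / 0.1 → 1170 (rounded up).
Base layers = 6 × (69.2 + 5.28), so 446.88 s.
Normal layers: 1164 × (1.37 + 5.28) → 7740.6 s.
Sum: 446.88 + 7740.6 = 8187.48 s → 2.27 hours.

2.27 hours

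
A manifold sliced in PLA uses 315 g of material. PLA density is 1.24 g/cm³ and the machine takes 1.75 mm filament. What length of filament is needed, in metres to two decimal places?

Extruded volume: 315/1.24 = 254.0323 cm³ (254032.3 mm³).
A = π r² = π × 0.875² = 2.4053 mm².
L = V/A = 254032.3/2.4053 = 105613.56 mm → 105.61 m.

105.61 m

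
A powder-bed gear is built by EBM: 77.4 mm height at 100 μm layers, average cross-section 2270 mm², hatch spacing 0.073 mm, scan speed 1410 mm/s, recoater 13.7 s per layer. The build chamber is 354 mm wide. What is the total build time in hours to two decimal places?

Number of layers: 77.4 / 0.1 → 774 (rounded up).
Scan path per layer = 2270 / 0.073, so 31095.9 mm.
Scan time per layer: 31095.9 / 1410 → 22.0538 s.
Per-layer time = 22.0538 + 13.7 = 35.7538 s.
774 layers × 35.7538 s/layer = 27673.4412 s, i.e. 7.69 hours.

7.69 hours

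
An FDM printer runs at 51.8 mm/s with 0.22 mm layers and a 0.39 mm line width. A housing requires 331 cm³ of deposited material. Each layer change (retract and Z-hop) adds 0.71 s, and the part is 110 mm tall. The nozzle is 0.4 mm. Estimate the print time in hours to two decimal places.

20.79 hours

Line area = 0.22 × 0.39, so 0.0858 mm².
Toolpath length = 331 cm³ / 0.0858 mm² = 331000 / 0.0858 = 3857808.9 mm.
Print-move time = 3857808.9 / 51.8, so 74475.1 s.
Layer count = ceil(110 / 0.22) = 500.
Z-hop total: 500 × 0.71 → 355 s.
Altogether 74475.1 + 355 = 74830.1 s, i.e. 20.79 hours.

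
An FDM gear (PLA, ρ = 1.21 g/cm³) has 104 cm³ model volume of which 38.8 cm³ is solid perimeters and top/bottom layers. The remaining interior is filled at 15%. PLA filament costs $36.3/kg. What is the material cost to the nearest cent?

Infill region = 104 − 38.8, so 65.2 cm³.
Infill deposited: 0.15 × 65.2 → 9.78 cm³.
Deposited volume = 38.8 + 9.78 = 48.58 cm³.
Mass: 48.58 × 1.21 → 58.7818 g.
Cost = 58.7818 g / 1000 × $36.3/kg = $2.13.

$2.13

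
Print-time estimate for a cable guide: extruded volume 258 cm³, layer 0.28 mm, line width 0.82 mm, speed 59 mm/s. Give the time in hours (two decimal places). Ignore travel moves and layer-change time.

Bead cross-section = 0.28 × 0.82, so 0.2296 mm².
Toolpath length = 258 cm³ / 0.2296 mm² = 258000 / 0.2296 = 1123693.4 mm.
Extrusion time = 1123693.4 / 59 = 19045.7 s.
That's 19045.7 s → 5.29 hours.

5.29 hours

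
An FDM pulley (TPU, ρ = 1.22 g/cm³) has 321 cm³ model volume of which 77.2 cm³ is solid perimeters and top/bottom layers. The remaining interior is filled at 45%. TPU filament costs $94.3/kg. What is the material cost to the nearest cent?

$21.50

Volume inside the shell: 321 − 77.2 → 243.8 cm³.
Deposited infill: 0.45 × 243.8 → 109.71 cm³.
Total extruded = 77.2 + 109.71 = 186.91 cm³.
Mass: 186.91 × 1.22 → 228.0302 g.
Cost = 228.0302 g / 1000 × $94.3/kg = $21.50.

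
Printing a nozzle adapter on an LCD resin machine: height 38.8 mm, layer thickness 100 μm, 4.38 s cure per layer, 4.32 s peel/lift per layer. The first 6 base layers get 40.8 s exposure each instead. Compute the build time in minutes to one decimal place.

59.9 minutes

Layers = ⌈38.8/0.1⌉ = 388.
Burn-in layers = 6 × (40.8 + 4.32) = 270.72 s.
Regular layers: 382 × (4.38 + 4.32) → 3323.4 s.
Total = 270.72 + 3323.4 = 3594.12 s = 59.9 minutes.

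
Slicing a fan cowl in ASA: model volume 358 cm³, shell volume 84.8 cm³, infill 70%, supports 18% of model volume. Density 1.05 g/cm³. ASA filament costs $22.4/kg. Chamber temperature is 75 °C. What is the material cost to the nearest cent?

Volume inside the shell = 358 − 84.8, so 273.2 cm³.
Infill volume: 0.70 × 273.2 → 191.24 cm³.
Support: 0.18 × 358 → 64.44 cm³.
Total printed volume = 84.8 + 191.24 + 64.44, so 340.48 cm³.
Mass: 340.48 × 1.05 → 357.504 g.
At $22.4/kg: 357.504/1000 × 22.4 = $8.01.

$8.01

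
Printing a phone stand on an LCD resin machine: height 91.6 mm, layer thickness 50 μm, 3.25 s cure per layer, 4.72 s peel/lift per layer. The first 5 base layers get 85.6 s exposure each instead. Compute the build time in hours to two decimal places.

4.17 hours

Number of layers: 91.6 / 0.05 → 1832 (rounded up).
Base layers = 5 × (85.6 + 4.72), so 451.6 s.
Remaining layers = 1827 × (3.25 + 4.72) = 14561.19 s.
Total = 451.6 + 14561.19 = 15012.79 s = 4.17 hours.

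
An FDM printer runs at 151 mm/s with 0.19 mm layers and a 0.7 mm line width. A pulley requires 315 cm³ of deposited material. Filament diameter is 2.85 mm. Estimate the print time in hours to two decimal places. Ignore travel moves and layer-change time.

4.36 hours

Extrusion cross-section = 0.19 × 0.7, so 0.133 mm².
Toolpath length = 315 cm³ / 0.133 mm² = 315000 / 0.133 = 2368421.1 mm.
Print-move time = 2368421.1 / 151, so 15684.9 s.
That's 15684.9 s → 4.36 hours.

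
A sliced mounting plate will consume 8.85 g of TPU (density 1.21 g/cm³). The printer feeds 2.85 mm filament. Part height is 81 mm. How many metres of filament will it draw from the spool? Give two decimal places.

1.15 m

Volume = 8.85 g / 1.21 g·cm⁻³ = 7.314 cm³ = 7314 mm³.
Cross-section of 2.85 mm filament: π·(2.85/2)² = 6.3794 mm².
Length = 7314 / 6.3794 = 1146.5 mm = 1.15 m.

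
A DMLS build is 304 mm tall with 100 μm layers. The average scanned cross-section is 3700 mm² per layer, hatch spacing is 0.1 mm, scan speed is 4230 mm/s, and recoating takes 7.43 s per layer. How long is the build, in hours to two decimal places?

13.66 hours

Number of layers: 304 / 0.1 → 3040 (rounded up).
Hatch length per layer: 3700 / 0.1 → 37000 mm.
Scan time per layer = 37000 / 4230 = 8.747 s.
Per-layer time: 8.747 + 7.43 → 16.177 s.
Total: 3040 × 16.177 s = 49178.08 s → 13.66 hours.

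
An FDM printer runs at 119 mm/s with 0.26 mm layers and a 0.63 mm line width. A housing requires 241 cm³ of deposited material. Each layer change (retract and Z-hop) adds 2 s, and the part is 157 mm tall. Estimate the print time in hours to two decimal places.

3.77 hours

Bead cross-section = 0.26 × 0.63 = 0.1638 mm².
Path length: 241000 mm³ / 0.1638 mm² → 1471306.5 mm.
Time extruding = 1471306.5 / 119 = 12363.9 s.
Layers = ⌈157/0.26⌉ = 604.
Non-print overhead: 604 × 2 → 1208 s.
Altogether 12363.9 + 1208 = 13571.9 s, i.e. 3.77 hours.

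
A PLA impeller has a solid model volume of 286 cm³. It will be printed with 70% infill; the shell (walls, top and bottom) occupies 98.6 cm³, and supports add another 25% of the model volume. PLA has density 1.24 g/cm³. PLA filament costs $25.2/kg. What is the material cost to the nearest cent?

Infill region: 286 − 98.6 → 187.4 cm³.
Infill deposited = 0.70 × 187.4, so 131.18 cm³.
Support = 0.25 × 286 = 71.5 cm³.
Total extruded: 98.6 + 131.18 + 71.5 → 301.28 cm³.
Mass = 301.28 × 1.24, so 373.5872 g.
At $25.2/kg: 373.5872/1000 × 25.2 = $9.41.

$9.41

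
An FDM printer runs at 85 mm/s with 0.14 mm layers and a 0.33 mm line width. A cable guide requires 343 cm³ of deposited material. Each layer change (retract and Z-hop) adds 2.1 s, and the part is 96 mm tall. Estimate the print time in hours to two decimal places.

Extrusion cross-section = 0.14 × 0.33, so 0.0462 mm².
Total extruded path = 343000/0.0462 = 7424242.4 mm.
Extrusion time = 7424242.4 / 85, so 87344 s.
Layers = ⌈96/0.14⌉ = 686.
Non-print overhead: 686 × 2.1 → 1440.6 s.
Altogether 87344 + 1440.6 = 88784.6 s, i.e. 24.66 hours.

24.66 hours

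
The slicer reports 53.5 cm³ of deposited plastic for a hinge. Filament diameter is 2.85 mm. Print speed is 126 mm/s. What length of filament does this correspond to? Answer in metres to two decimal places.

8.39 m

Cross-section of 2.85 mm filament: π·(2.85/2)² = 6.3794 mm².
Length = 53.5 cm³ / 6.3794 mm² = 53500 / 6.3794 = 8386.37 mm = 8.39 m.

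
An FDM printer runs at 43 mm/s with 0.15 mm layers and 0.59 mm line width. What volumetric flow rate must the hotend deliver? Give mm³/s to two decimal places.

3.81

Bead cross-section: 0.15 × 0.59 → 0.0885 mm².
Volumetric flow = 43 × 0.0885 = 3.81 mm³/s.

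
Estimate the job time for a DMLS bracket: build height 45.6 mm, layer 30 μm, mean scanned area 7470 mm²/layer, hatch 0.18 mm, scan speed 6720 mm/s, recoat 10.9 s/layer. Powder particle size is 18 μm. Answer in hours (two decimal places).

Layers = ⌈45.6/0.03⌉ = 1520.
Hatch length per layer: 7470 / 0.18 → 41500 mm.
Scan time per layer: 41500 / 6720 → 6.1756 s.
Per-layer time = 6.1756 + 10.9, so 17.0756 s.
1520 layers × 17.0756 s/layer = 25954.912 s, i.e. 7.21 hours.

7.21 hours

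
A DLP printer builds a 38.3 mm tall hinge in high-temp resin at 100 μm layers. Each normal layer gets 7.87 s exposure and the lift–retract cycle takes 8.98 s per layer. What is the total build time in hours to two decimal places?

1.79 hours

Layer count = ceil(38.3 / 0.1) = 383.
Cycle time = 7.87 + 8.98, so 16.85 s.
Build time: 383 × 16.85 s = 6453.55 s, i.e. 1.79 hours.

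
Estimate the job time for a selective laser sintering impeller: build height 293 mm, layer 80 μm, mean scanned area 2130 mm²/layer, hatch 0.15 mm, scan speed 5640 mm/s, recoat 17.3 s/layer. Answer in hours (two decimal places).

Number of layers: 293 / 0.08 → 3663 (rounded up).
Hatch length per layer: 2130 / 0.15 → 14200 mm.
Per-layer scan time = 14200 / 5640, so 2.5177 s.
Per-layer time = 2.5177 + 17.3, so 19.8177 s.
Build time = 3663 × 19.8177 = 72592.2351 s = 20.16 hours.

20.16 hours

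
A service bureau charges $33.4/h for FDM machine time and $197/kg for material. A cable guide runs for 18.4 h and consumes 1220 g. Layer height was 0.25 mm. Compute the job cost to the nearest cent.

Time charge = 33.4 × 18.4, so $614.56.
Feedstock cost: 197 × 1220/1000 → $240.34.
Job cost: 614.56 + 240.34 = $854.90.

$854.90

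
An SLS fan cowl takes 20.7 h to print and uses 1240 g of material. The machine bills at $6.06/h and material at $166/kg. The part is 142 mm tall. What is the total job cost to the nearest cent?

$331.28

Time charge = 6.06 × 20.7, so $125.442.
Feedstock cost = 166 × 1240/1000 = $205.84.
Job cost: 125.442 + 205.84 = 331.282 ≈ $331.28.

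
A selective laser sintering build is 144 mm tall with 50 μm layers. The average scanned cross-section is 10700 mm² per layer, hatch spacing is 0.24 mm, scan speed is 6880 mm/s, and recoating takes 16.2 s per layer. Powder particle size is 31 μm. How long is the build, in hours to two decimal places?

Layer count = ceil(144 / 0.05) = 2880.
Scan path per layer: 10700 / 0.24 → 44583.3 mm.
Per-layer scan time: 44583.3 / 6880 → 6.4801 s.
Time per layer: 6.4801 + 16.2 → 22.6801 s.
Build time = 2880 × 22.6801 = 65318.688 s = 18.14 hours.

18.14 hours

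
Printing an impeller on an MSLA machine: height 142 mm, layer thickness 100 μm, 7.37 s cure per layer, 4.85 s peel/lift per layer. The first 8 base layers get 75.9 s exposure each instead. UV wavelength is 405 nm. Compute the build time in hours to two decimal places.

Layer count = ceil(142 / 0.1) = 1420.
Burn-in layers = 8 × (75.9 + 4.85) = 646 s.
Normal layers = 1412 × (7.37 + 4.85) = 17254.64 s.
Total = 646 + 17254.64 = 17900.64 s = 4.97 hours.

4.97 hours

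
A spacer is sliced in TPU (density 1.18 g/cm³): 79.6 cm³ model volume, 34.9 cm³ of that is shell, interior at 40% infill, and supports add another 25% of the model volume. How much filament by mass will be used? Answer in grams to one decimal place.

Volume inside the shell = 79.6 − 34.9, so 44.7 cm³.
Deposited infill: 0.40 × 44.7 → 17.88 cm³.
Support: 0.25 × 79.6 → 19.9 cm³.
Total printed volume = 34.9 + 17.88 + 19.9 = 72.68 cm³.
Mass = 72.68 × 1.18, so 85.7624 g.

85.8 g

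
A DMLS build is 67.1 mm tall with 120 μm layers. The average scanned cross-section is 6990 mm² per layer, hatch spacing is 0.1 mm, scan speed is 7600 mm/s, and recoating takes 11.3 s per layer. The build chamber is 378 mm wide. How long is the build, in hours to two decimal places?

Number of layers: 67.1 / 0.12 → 560 (rounded up).
Per-layer scan distance = 6990 / 0.1 = 69900 mm.
Per-layer scan time = 69900 / 7600, so 9.1974 s.
Time per layer = 9.1974 + 11.3 = 20.4974 s.
Total: 560 × 20.4974 s = 11478.544 s → 3.19 hours.

3.19 hours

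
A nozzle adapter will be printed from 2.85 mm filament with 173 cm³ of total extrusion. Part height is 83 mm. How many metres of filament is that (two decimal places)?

Cross-section of 2.85 mm filament: π·(2.85/2)² = 6.3794 mm².
L = 173000 mm³ / 6.3794 mm² = 27118.54 mm, i.e. 27.12 m.

27.12 m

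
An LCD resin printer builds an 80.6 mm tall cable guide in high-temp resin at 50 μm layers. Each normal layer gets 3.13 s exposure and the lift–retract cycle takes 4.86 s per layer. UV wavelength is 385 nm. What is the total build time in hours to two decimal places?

3.58 hours

Layer count = ceil(80.6 / 0.05) = 1612.
Cycle time = 3.13 + 4.86, so 7.99 s.
Build time: 1612 × 7.99 s = 12879.88 s, i.e. 3.58 hours.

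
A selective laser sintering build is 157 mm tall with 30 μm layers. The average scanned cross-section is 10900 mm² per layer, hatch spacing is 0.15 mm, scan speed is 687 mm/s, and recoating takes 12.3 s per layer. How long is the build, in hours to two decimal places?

171.67 hours

Layers = ⌈157/0.03⌉ = 5234.
Hatch length per layer: 10900 / 0.15 → 72666.7 mm.
Laser time per layer = 72666.7 / 687 = 105.7739 s.
Time per layer: 105.7739 + 12.3 → 118.0739 s.
Total: 5234 × 118.0739 s = 617998.7926 s → 171.67 hours.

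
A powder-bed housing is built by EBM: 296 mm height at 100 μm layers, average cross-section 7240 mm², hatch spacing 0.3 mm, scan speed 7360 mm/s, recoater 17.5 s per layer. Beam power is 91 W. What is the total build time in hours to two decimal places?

Layers = ⌈296/0.1⌉ = 2960.
Scan path per layer: 7240 / 0.3 → 24133.3 mm.
Per-layer scan time = 24133.3 / 7360, so 3.279 s.
Time per layer = 3.279 + 17.5, so 20.779 s.
Total: 2960 × 20.779 s = 61505.84 s → 17.08 hours.

17.08 hours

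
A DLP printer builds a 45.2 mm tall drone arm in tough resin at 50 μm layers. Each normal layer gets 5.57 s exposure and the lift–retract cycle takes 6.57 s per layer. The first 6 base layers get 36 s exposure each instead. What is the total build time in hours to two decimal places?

Number of layers: 45.2 / 0.05 → 904 (rounded up).
Bottom layers = 6 × (36 + 6.57) = 255.42 s.
Regular layers: 898 × (5.57 + 6.57) → 10901.72 s.
Total = 255.42 + 10901.72 = 11157.14 s = 3.10 hours.

3.10 hours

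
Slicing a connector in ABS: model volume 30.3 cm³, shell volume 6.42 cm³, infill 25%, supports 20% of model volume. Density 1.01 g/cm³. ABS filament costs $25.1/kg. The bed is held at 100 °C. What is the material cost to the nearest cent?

Infill region: 30.3 − 6.42 → 23.88 cm³.
Infill deposited = 0.25 × 23.88, so 5.97 cm³.
Support: 0.20 × 30.3 → 6.06 cm³.
Total printed volume = 6.42 + 5.97 + 6.06, so 18.45 cm³.
Mass = 18.45 × 1.01, so 18.6345 g.
At $25.1/kg: 18.6345/1000 × 25.1 = $0.47.

$0.47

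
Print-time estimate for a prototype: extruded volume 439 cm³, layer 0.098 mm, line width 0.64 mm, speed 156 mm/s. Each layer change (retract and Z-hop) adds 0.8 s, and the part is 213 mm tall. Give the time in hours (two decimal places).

Line area: 0.098 × 0.64 → 0.06272 mm².
Total extruded path = 439000/0.06272 = 6999362.2 mm.
Time extruding = 6999362.2 / 156 = 44867.7 s.
Number of layers: 213 / 0.098 → 2174 (rounded up).
Z-hop total = 2174 × 0.8 = 1739.2 s.
Altogether 44867.7 + 1739.2 = 46606.9 s, i.e. 12.95 hours.

12.95 hours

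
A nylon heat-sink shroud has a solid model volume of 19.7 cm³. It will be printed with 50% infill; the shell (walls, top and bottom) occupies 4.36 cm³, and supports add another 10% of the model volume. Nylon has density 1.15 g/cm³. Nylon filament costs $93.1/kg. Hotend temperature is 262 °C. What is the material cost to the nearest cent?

Interior volume: 19.7 − 4.36 → 15.34 cm³.
Deposited infill = 0.50 × 15.34, so 7.67 cm³.
Support: 0.10 × 19.7 → 1.97 cm³.
Deposited volume: 4.36 + 7.67 + 1.97 → 14 cm³.
Mass: 14 × 1.15 → 16.1 g.
At $93.1/kg: 16.1/1000 × 93.1 = $1.50.

$1.50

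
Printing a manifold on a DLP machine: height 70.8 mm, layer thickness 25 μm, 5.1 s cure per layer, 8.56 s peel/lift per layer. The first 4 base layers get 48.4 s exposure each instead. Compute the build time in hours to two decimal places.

10.79 hours

Layer count = ceil(70.8 / 0.025) = 2832.
Base layers = 4 × (48.4 + 8.56), so 227.84 s.
Regular layers: 2828 × (5.1 + 8.56) → 38630.48 s.
Total = 227.84 + 38630.48 = 38858.32 s = 10.79 hours.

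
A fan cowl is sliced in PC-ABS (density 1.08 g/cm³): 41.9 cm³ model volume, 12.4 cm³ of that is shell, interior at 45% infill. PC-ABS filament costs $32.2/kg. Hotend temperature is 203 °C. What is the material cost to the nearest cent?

$0.89

Infill region = 41.9 − 12.4 = 29.5 cm³.
Infill volume = 0.45 × 29.5 = 13.275 cm³.
Total extruded = 12.4 + 13.275, so 25.675 cm³.
Mass: 25.675 × 1.08 → 27.729 g.
At $32.2/kg: 27.729/1000 × 32.2 = $0.89.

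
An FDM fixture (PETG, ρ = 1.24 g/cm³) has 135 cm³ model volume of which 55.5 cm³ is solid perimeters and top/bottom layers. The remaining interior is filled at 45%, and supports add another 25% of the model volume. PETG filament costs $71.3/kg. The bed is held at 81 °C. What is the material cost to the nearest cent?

$11.05

Volume inside the shell = 135 − 55.5 = 79.5 cm³.
Deposited infill = 0.45 × 79.5, so 35.775 cm³.
Support: 0.25 × 135 → 33.75 cm³.
Total extruded: 55.5 + 35.775 + 33.75 → 125.025 cm³.
Mass = 125.025 × 1.24, so 155.031 g.
At $71.3/kg: 155.031/1000 × 71.3 = $11.05.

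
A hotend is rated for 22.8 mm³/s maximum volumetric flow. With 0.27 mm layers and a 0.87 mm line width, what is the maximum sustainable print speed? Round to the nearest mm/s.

Bead cross-section: 0.27 × 0.87 → 0.2349 mm².
v_max = Q/A = 22.8/0.2349 = 97.06 mm/s → 97 mm/s.

97 mm/s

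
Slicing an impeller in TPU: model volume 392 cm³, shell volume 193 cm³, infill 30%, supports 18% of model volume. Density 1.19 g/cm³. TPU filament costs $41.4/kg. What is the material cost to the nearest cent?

$15.93

Volume inside the shell: 392 − 193 → 199 cm³.
Infill volume: 0.30 × 199 → 59.7 cm³.
Support: 0.18 × 392 → 70.56 cm³.
Total printed volume: 193 + 59.7 + 70.56 → 323.26 cm³.
Mass = 323.26 × 1.19 = 384.6794 g.
At $41.4/kg: 384.6794/1000 × 41.4 = $15.93.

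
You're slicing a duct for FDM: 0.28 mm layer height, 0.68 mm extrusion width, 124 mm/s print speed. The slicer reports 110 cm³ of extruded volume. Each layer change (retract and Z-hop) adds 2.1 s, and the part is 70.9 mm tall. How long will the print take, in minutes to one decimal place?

86.5 minutes

Extrusion cross-section: 0.28 × 0.68 → 0.1904 mm².
Toolpath length = 110 cm³ / 0.1904 mm² = 110000 / 0.1904 = 577731.1 mm.
Time extruding: 577731.1 / 124 → 4659.1 s.
Layers = ⌈70.9/0.28⌉ = 254.
Non-print overhead = 254 × 2.1 = 533.4 s.
Altogether 4659.1 + 533.4 = 5192.5 s, i.e. 86.5 minutes.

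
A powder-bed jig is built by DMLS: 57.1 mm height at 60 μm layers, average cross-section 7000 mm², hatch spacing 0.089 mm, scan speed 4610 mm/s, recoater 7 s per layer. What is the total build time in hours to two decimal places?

Layer count = ceil(57.1 / 0.06) = 952.
Hatch length per layer = 7000 / 0.089 = 78651.7 mm.
Scan time per layer = 78651.7 / 4610 = 17.0611 s.
Time per layer = 17.0611 + 7 = 24.0611 s.
Total: 952 × 24.0611 s = 22906.1672 s → 6.36 hours.

6.36 hours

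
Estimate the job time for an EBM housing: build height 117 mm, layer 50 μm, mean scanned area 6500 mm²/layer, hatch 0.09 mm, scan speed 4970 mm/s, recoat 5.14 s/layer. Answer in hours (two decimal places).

12.79 hours

Number of layers: 117 / 0.05 → 2340 (rounded up).
Per-layer scan distance = 6500 / 0.09 = 72222.2 mm.
Per-layer scan time = 72222.2 / 4970 = 14.5316 s.
Layer cycle = 14.5316 + 5.14, so 19.6716 s.
2340 layers × 19.6716 s/layer = 46031.544 s, i.e. 12.79 hours.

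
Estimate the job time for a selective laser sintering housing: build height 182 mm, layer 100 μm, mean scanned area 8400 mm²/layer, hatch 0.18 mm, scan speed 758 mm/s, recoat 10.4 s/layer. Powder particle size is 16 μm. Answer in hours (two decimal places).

36.38 hours

Layers = ⌈182/0.1⌉ = 1820.
Per-layer scan distance = 8400 / 0.18, so 46666.7 mm.
Per-layer scan time = 46666.7 / 758 = 61.5656 s.
Per-layer time = 61.5656 + 10.4 = 71.9656 s.
1820 layers × 71.9656 s/layer = 130977.392 s, i.e. 36.38 hours.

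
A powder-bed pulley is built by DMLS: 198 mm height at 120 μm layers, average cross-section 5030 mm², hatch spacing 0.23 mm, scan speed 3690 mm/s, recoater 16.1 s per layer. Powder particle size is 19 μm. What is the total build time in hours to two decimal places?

10.10 hours

Layer count = ceil(198 / 0.12) = 1650.
Scan path per layer = 5030 / 0.23, so 21869.6 mm.
Scan time per layer = 21869.6 / 3690, so 5.9267 s.
Per-layer time: 5.9267 + 16.1 → 22.0267 s.
Build time = 1650 × 22.0267 = 36344.055 s = 10.10 hours.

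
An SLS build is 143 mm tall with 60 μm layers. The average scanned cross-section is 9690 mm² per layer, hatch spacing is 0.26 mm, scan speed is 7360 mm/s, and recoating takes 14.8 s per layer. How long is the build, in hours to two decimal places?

Layers = ⌈143/0.06⌉ = 2384.
Hatch length per layer = 9690 / 0.26 = 37269.2 mm.
Per-layer scan time = 37269.2 / 7360 = 5.0638 s.
Time per layer = 5.0638 + 14.8 = 19.8638 s.
Total: 2384 × 19.8638 s = 47355.2992 s → 13.15 hours.

13.15 hours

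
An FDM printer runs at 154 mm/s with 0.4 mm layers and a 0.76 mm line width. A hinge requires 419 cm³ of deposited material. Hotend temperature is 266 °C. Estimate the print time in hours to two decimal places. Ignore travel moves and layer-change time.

Line area = 0.4 × 0.76, so 0.304 mm².
Path length: 419000 mm³ / 0.304 mm² → 1378289.5 mm.
Extrusion time = 1378289.5 / 154, so 8949.9 s.
That's 8949.9 s → 2.49 hours.

2.49 hours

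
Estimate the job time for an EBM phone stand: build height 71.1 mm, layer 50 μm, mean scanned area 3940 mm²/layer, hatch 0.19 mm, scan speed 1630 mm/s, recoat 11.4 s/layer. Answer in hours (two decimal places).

9.53 hours

Layers = ⌈71.1/0.05⌉ = 1422.
Scan path per layer = 3940 / 0.19, so 20736.8 mm.
Scan time per layer: 20736.8 / 1630 → 12.722 s.
Time per layer = 12.722 + 11.4, so 24.122 s.
Build time = 1422 × 24.122 = 34301.484 s = 9.53 hours.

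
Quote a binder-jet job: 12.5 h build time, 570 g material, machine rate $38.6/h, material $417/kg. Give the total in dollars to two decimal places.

Machine-time cost = 38.6 × 12.5 = $482.50.
Material cost = 417 × 570/1000 = $237.69.
Job cost: 482.50 + 237.69 = $720.19.

$720.19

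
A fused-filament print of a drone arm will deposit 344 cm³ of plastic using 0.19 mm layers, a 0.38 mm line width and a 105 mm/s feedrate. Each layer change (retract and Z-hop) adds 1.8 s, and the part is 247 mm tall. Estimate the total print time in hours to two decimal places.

13.25 hours

Line area = 0.19 × 0.38, so 0.0722 mm².
Path length: 344000 mm³ / 0.0722 mm² → 4764542.9 mm.
Time extruding = 4764542.9 / 105, so 45376.6 s.
Layer count = ceil(247 / 0.19) = 1300.
Non-print overhead = 1300 × 1.8 = 2340 s.
Altogether 45376.6 + 2340 = 47716.6 s, i.e. 13.25 hours.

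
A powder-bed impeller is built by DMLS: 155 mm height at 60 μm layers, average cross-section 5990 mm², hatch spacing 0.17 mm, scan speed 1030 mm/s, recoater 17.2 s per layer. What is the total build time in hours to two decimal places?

Number of layers: 155 / 0.06 → 2584 (rounded up).
Scan path per layer = 5990 / 0.17, so 35235.3 mm.
Scan time per layer = 35235.3 / 1030, so 34.209 s.
Time per layer = 34.209 + 17.2 = 51.409 s.
Build time = 2584 × 51.409 = 132840.856 s = 36.90 hours.

36.90 hours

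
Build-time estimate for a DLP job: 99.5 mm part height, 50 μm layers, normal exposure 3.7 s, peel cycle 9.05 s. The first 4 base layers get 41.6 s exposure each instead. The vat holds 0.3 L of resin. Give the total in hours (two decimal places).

7.09 hours

Layers = ⌈99.5/0.05⌉ = 1990.
Bottom layers = 4 × (41.6 + 9.05) = 202.6 s.
Normal layers = 1986 × (3.7 + 9.05) = 25321.5 s.
Sum: 202.6 + 25321.5 = 25524.1 s → 7.09 hours.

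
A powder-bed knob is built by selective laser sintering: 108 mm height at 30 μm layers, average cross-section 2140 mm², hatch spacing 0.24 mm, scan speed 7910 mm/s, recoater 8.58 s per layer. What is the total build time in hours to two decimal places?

Layer count = ceil(108 / 0.03) = 3600.
Hatch length per layer: 2140 / 0.24 → 8916.7 mm.
Scan time per layer: 8916.7 / 7910 → 1.1273 s.
Layer cycle = 1.1273 + 8.58 = 9.7073 s.
Total: 3600 × 9.7073 s = 34946.28 s → 9.71 hours.

9.71 hours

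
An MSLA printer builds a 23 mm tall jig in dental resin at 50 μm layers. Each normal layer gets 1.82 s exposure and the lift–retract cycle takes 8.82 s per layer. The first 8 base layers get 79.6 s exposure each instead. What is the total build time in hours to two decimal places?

Layers = ⌈23/0.05⌉ = 460.
Base layers: 8 × (79.6 + 8.82) → 707.36 s.
Remaining layers = 452 × (1.82 + 8.82), so 4809.28 s.
Sum: 707.36 + 4809.28 = 5516.64 s → 1.53 hours.

1.53 hours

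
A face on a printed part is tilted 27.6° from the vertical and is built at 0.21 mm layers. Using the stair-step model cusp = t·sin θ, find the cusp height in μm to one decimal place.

97.3 μm

sin(27.6°) = 0.4633, so cusp = 0.21 × 0.4633 = 0.097293 mm → 97.3 μm.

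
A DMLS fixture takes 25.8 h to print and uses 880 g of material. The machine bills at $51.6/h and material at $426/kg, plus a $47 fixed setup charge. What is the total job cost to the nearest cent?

Machine cost: 51.6 × 25.8 → $1331.28.
Material cost = 426 × 880/1000 = $374.88.
Total = 1331.28 + 374.88 + 47 = $1753.16.

$1753.16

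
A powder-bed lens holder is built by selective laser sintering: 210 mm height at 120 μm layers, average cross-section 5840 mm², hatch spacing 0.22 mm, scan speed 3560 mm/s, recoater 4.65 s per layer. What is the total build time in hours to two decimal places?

Layers = ⌈210/0.12⌉ = 1750.
Per-layer scan distance = 5840 / 0.22 = 26545.5 mm.
Per-layer scan time = 26545.5 / 3560 = 7.4566 s.
Time per layer = 7.4566 + 4.65 = 12.1066 s.
Build time = 1750 × 12.1066 = 21186.55 s = 5.89 hours.

5.89 hours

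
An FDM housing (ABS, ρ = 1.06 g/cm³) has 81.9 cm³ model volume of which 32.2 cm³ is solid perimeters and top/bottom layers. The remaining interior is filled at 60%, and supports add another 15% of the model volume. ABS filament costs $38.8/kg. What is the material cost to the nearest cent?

$3.06

Infill region = 81.9 − 32.2 = 49.7 cm³.
Infill volume = 0.60 × 49.7 = 29.82 cm³.
Support: 0.15 × 81.9 → 12.285 cm³.
Total extruded = 32.2 + 29.82 + 12.285, so 74.305 cm³.
Mass = 74.305 × 1.06 = 78.7633 g.
Cost = 78.7633 g / 1000 × $38.8/kg = $3.06.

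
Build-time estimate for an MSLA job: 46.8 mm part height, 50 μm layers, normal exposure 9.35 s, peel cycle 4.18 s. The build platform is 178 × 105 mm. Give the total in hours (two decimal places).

Number of layers: 46.8 / 0.05 → 936 (rounded up).
Cycle time: 9.35 + 4.18 → 13.53 s.
Build time: 936 × 13.53 s = 12664.08 s, i.e. 3.52 hours.

3.52 hours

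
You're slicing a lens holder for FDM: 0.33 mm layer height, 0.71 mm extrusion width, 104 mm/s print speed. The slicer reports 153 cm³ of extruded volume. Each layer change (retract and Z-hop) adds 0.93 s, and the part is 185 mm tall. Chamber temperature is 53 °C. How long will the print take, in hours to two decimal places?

Bead cross-section = 0.33 × 0.71, so 0.2343 mm².
Total extruded path = 153000/0.2343 = 653009 mm.
Extrusion time = 653009 / 104 = 6278.9 s.
Layer count = ceil(185 / 0.33) = 561.
Non-print overhead = 561 × 0.93 = 521.73 s.
Altogether 6278.9 + 521.73 = 6800.63 s, i.e. 1.89 hours.

1.89 hours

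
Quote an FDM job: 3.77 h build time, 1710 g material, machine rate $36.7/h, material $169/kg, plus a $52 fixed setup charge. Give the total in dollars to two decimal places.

Time charge: 36.7 × 3.77 → $138.359.
Material cost = 169 × 1710/1000, so $288.99.
Adding setup: 138.359 + 288.99 + 52 → 479.349 ≈ $479.35.

$479.35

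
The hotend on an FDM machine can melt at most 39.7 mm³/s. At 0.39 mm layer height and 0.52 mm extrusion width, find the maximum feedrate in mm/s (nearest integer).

Extrusion cross-section = 0.39 × 0.52, so 0.2028 mm².
Max speed = 39.7 / 0.2028 = 195.76 ≈ 196 mm/s.

196 mm/s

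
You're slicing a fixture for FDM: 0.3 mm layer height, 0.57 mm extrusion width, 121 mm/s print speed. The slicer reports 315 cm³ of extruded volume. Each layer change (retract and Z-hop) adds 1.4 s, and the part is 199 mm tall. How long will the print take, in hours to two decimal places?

4.49 hours

Extrusion cross-section: 0.3 × 0.57 → 0.171 mm².
Total extruded path = 315000/0.171 = 1842105.3 mm.
Time extruding = 1842105.3 / 121 = 15224 s.
Layer count = ceil(199 / 0.3) = 664.
Layer-change overhead: 664 × 1.4 → 929.6 s.
Altogether 15224 + 929.6 = 16153.6 s, i.e. 4.49 hours.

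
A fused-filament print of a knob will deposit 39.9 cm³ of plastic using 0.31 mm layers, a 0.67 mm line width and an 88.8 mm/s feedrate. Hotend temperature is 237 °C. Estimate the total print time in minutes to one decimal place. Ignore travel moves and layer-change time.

Bead cross-section: 0.31 × 0.67 → 0.2077 mm².
Total extruded path = 39900/0.2077 = 192104 mm.
Time extruding = 192104 / 88.8, so 2163.3 s.
In the requested units: 2163.3 s = 36.1 minutes.

36.1 minutes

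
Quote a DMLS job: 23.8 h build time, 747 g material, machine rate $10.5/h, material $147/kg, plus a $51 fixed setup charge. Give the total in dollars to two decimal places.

Machine-time cost = 10.5 × 23.8, so $249.90.
Feedstock cost: 147 × 747/1000 → $109.809.
Adding setup: 249.90 + 109.809 + 51 → 410.709 ≈ $410.71.

$410.71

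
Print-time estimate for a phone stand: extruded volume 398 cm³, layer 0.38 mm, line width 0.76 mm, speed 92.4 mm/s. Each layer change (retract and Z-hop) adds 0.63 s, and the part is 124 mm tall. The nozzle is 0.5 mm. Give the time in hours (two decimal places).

4.20 hours

Bead cross-section = 0.38 × 0.76, so 0.2888 mm².
Path length: 398000 mm³ / 0.2888 mm² → 1378116.3 mm.
Time extruding = 1378116.3 / 92.4 = 14914.7 s.
Layers = ⌈124/0.38⌉ = 327.
Layer-change overhead = 327 × 0.63, so 206.01 s.
Total = 14914.7 + 206.01 = 15120.71 s = 4.20 hours.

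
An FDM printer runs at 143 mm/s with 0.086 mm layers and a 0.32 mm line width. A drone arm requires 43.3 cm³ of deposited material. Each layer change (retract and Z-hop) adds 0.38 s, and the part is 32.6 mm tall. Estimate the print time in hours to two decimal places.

3.10 hours

Bead cross-section = 0.086 × 0.32, so 0.02752 mm².
Toolpath length = 43.3 cm³ / 0.02752 mm² = 43300 / 0.02752 = 1573401.2 mm.
Extrusion time: 1573401.2 / 143 → 11002.8 s.
Number of layers: 32.6 / 0.086 → 380 (rounded up).
Non-print overhead = 380 × 0.38, so 144.4 s.
Total = 11002.8 + 144.4 = 11147.2 s = 3.10 hours.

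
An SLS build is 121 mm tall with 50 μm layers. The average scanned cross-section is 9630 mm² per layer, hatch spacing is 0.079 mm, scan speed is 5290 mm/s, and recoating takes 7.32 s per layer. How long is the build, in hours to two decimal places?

20.41 hours

Number of layers: 121 / 0.05 → 2420 (rounded up).
Per-layer scan distance = 9630 / 0.079 = 121898.7 mm.
Per-layer scan time = 121898.7 / 5290 = 23.0432 s.
Time per layer = 23.0432 + 7.32 = 30.3632 s.
Total: 2420 × 30.3632 s = 73478.944 s → 20.41 hours.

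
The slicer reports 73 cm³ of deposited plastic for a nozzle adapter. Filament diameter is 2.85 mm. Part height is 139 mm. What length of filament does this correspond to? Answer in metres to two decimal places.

A = π r² = π × 1.425² = 6.3794 mm².
Length = 73 cm³ / 6.3794 mm² = 73000 / 6.3794 = 11443.08 mm = 11.44 m.

11.44 m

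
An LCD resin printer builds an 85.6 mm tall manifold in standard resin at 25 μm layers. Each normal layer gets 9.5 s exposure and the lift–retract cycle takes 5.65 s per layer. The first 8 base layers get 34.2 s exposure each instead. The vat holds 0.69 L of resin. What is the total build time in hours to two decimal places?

14.46 hours

Layer count = ceil(85.6 / 0.025) = 3424.
Bottom layers = 8 × (34.2 + 5.65), so 318.8 s.
Remaining layers = 3416 × (9.5 + 5.65) = 51752.4 s.
Total = 318.8 + 51752.4 = 52071.2 s = 14.46 hours.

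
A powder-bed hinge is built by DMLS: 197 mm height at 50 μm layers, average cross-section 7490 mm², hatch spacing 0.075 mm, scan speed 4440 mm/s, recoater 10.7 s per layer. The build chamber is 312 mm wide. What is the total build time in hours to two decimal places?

Layer count = ceil(197 / 0.05) = 3940.
Per-layer scan distance = 7490 / 0.075 = 99866.7 mm.
Laser time per layer = 99866.7 / 4440 = 22.4925 s.
Time per layer: 22.4925 + 10.7 → 33.1925 s.
Build time = 3940 × 33.1925 = 130778.45 s = 36.33 hours.

36.33 hours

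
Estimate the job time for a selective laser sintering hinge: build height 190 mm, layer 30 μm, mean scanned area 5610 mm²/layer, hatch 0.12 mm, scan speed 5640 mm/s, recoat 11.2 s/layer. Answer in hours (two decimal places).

34.29 hours

Layer count = ceil(190 / 0.03) = 6334.
Hatch length per layer = 5610 / 0.12 = 46750 mm.
Scan time per layer: 46750 / 5640 → 8.289 s.
Layer cycle = 8.289 + 11.2 = 19.489 s.
6334 layers × 19.489 s/layer = 123443.326 s, i.e. 34.29 hours.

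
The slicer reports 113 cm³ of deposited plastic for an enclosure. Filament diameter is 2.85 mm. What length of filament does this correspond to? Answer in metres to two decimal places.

Cross-section of 2.85 mm filament: π·(2.85/2)² = 6.3794 mm².
Length = 113 cm³ / 6.3794 mm² = 113000 / 6.3794 = 17713.26 mm = 17.71 m.

17.71 m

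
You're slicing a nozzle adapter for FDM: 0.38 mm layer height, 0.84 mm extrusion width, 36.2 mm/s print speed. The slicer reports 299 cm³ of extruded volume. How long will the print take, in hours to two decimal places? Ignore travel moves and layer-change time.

7.19 hours

Extrusion cross-section = 0.38 × 0.84 = 0.3192 mm².
Path length: 299000 mm³ / 0.3192 mm² → 936716.8 mm.
Time extruding = 936716.8 / 36.2, so 25876.2 s.
25876.2 s = 7.19 hours.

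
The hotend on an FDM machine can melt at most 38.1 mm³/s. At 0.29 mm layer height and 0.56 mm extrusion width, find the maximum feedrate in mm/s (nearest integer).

Bead cross-section: 0.29 × 0.56 → 0.1624 mm².
v_max = Q/A = 38.1/0.1624 = 234.61 mm/s → 235 mm/s.

235 mm/s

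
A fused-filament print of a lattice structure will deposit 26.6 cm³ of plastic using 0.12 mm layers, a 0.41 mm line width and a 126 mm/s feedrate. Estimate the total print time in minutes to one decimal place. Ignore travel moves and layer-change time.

Extrusion cross-section = 0.12 × 0.41, so 0.0492 mm².
Total extruded path = 26600/0.0492 = 540650.4 mm.
Print-move time = 540650.4 / 126 = 4290.9 s.
4290.9 s = 71.5 minutes.

71.5 minutes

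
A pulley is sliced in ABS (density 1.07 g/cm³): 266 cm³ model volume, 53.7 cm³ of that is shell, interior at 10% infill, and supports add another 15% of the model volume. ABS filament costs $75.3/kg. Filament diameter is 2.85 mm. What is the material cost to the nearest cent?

$9.25

Infill region: 266 − 53.7 → 212.3 cm³.
Deposited infill = 0.10 × 212.3 = 21.23 cm³.
Support = 0.15 × 266 = 39.9 cm³.
Deposited volume = 53.7 + 21.23 + 39.9 = 114.83 cm³.
Mass = 114.83 × 1.07 = 122.8681 g.
At $75.3/kg: 122.8681/1000 × 75.3 = $9.25.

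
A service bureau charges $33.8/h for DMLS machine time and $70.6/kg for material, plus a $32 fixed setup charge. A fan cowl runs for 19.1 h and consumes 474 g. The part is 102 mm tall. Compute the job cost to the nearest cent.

Machine cost: 33.8 × 19.1 → $645.58.
Material charge = 70.6 × 474/1000, so $33.4644.
Adding setup: 645.58 + 33.4644 + 32 → 711.0444 ≈ $711.04.

$711.04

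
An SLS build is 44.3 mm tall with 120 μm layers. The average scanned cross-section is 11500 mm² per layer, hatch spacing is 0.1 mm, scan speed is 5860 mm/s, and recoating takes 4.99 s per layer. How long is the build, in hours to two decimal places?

2.53 hours

Layer count = ceil(44.3 / 0.12) = 370.
Per-layer scan distance = 11500 / 0.1, so 115000 mm.
Per-layer scan time = 115000 / 5860 = 19.6246 s.
Per-layer time = 19.6246 + 4.99, so 24.6146 s.
Build time = 370 × 24.6146 = 9107.402 s = 2.53 hours.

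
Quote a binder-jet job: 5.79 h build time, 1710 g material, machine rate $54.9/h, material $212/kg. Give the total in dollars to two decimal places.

Machine cost = 54.9 × 5.79, so $317.871.
Feedstock cost = 212 × 1710/1000 = $362.52.
Job cost: 317.871 + 362.52 = 680.391 ≈ $680.39.

$680.39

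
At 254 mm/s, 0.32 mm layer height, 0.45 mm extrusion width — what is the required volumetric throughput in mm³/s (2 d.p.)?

Extrusion cross-section = 0.32 × 0.45, so 0.144 mm².
Q = v·A = 254 × 0.144 = 36.58 mm³/s.

36.58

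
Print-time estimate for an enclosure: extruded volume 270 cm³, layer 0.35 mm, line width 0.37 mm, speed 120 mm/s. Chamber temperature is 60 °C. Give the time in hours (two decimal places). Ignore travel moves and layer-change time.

Line area: 0.35 × 0.37 → 0.1295 mm².
Toolpath length = 270 cm³ / 0.1295 mm² = 270000 / 0.1295 = 2084942.1 mm.
Extrusion time = 2084942.1 / 120 = 17374.5 s.
In the requested units: 17374.5 s = 4.83 hours.

4.83 hours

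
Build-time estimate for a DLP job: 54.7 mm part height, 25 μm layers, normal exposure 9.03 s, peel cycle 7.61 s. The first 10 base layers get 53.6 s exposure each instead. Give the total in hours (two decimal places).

10.24 hours

Layer count = ceil(54.7 / 0.025) = 2188.
Burn-in layers = 10 × (53.6 + 7.61), so 612.1 s.
Remaining layers: 2178 × (9.03 + 7.61) → 36241.92 s.
Total = 612.1 + 36241.92 = 36854.02 s = 10.24 hours.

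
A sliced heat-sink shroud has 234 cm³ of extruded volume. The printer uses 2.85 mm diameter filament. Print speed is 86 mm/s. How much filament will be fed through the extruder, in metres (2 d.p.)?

36.68 m

Filament cross-section = π × (2.85/2)² = 6.3794 mm².
L = 234000 mm³ / 6.3794 mm² = 36680.57 mm, i.e. 36.68 m.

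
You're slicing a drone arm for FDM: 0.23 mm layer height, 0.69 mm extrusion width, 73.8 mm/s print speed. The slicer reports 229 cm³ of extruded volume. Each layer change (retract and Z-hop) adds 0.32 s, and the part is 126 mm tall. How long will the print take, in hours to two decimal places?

Extrusion cross-section = 0.23 × 0.69 = 0.1587 mm².
Total extruded path = 229000/0.1587 = 1442974.2 mm.
Time extruding: 1442974.2 / 73.8 → 19552.5 s.
Layers = ⌈126/0.23⌉ = 548.
Non-print overhead = 548 × 0.32, so 175.36 s.
Total = 19552.5 + 175.36 = 19727.86 s = 5.48 hours.

5.48 hours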